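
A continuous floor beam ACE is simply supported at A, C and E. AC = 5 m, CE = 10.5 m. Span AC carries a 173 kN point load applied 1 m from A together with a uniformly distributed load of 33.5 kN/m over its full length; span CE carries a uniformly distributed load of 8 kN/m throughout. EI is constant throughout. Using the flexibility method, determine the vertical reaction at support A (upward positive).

Release continuity at C by inserting a hinge; the redundant is the internal moment M_C. The primary structure is two simply-supported spans AC and CE.
Rotations at C on the released spans (each span's end-slope, ×1/EI):
  span AC: point load 173 at a = 1: Pab(L + a)/(6LEI) = 138.4/EI
  span AC: UDL 33.5: wL³/(24EI) = 174.5/EI
  span CE: UDL 8: wL³/(24EI) = 385.9/EI
  relative rotation θ_0 = (312.9 + 385.9)/EI = 698.8/EI
A unit hogging moment at C produces rotation L₁/(3EI) + L₂/(3EI) = 5.167/EI.
Compatibility: M_C·(L₁+L₂)/(3EI) = θ_0, giving M_C = 135.2 kN·m (hogging).
Span AC, ΣM about A with M_C applied at C: R_C^{AC}·5 = 591.8 + 135.2, so R_C^{AC} = 145.4 kN and R_A = 340.5 − 145.4 = 195.1 kN.

R_A = 195.1 kN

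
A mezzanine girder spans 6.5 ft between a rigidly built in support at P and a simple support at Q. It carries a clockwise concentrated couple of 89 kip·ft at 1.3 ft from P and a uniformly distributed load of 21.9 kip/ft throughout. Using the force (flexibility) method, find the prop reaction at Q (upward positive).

R_Q = 60.78 kip

Choose R_Q as the redundant. The primary structure is the cantilever fixed at P.
Downward deflection at the released point Q due to the loads:
  clockwise couple 89 at a = 1.3: M₀a(2L − a)/(2EI) = 676.8/EI
  UDL 21.9: wL⁴/(8EI) = 4887/EI
  δ_0 = 5563/EI
Flexibility coefficient — unit upward force at Q: δ_{QQ} = L³/(3EI) = 91.54/EI.
The prop prevents deflection at Q: R_Q = δ_0/δ_{QQ} = 5563/91.54 = 60.78 kip.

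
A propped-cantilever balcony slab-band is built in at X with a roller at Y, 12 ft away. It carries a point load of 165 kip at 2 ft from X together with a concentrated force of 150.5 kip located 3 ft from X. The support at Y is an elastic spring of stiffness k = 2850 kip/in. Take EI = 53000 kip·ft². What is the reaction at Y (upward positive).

R_Y = 19.37 kip

Remove the prop at Y; the released (primary) structure is a cantilever built in at X.
Free-end deflection of the primary structure under the applied loading (downward +):
  point load 165 at a = 2: Pa²(3L − a)/(6EI) = 3740/EI
  point load 150.5 at a = 3: Pa²(3L − a)/(6EI) = 7450/EI
  δ_0 = 11190/EI
Flexibility coefficient — unit upward force at Y: δ_{YY} = L³/(3EI) = 576/EI.
With EI = 53000 kip·ft²: δ_0 = 0.21113 ft and δ_{YY} = 0.010868 ft/kip.
Compatibility — the spring shortens by R_Y/k under the reaction it provides: δ_0 − R_Y·δ_{YY} = R_Y/k. With 1/k = 1/(2850×12) ft/kip = 0.000029 ft/kip, R_Y = δ_0 / (δ_{YY} + 1/k) = 0.21113 / (0.010868 + 0.000029) = 19.37 kip.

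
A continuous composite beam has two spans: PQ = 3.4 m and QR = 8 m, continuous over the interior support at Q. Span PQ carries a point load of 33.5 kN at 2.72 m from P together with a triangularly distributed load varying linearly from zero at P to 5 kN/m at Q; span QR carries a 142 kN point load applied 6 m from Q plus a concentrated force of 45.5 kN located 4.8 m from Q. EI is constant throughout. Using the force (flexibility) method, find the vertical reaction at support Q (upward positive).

Release continuity at Q by inserting a hinge; the redundant is the internal moment M_Q. The primary structure is two simply-supported spans PQ and QR.
Rotations at Q on the released spans (each span's end-slope, ×1/EI):
  span PQ: point load 33.5 at a = 2.72: Pab(L + a)/(6LEI) = 18.59/EI
  span PQ: triangular load, peak 5: w₀L³/(45EI) = 4.367/EI
  span QR: point load 142 at a = 6: Pab(L + b)/(6LEI) = 355/EI
  span QR: point load 45.5 at a = 4.8: Pab(L + b)/(6LEI) = 163.1/EI
  relative rotation θ_0 = (22.96 + 518.1)/EI = 541/EI
A unit hogging moment at Q produces rotation L₁/(3EI) + L₂/(3EI) = 3.8/EI.
Slope continuity at Q: θ_0 = M_Q·3.8/EI, so M_Q = 541/3.8 = 142.4 kN·m (hogging).
Span PQ, ΣM about P with M_Q applied at Q: R_Q^{PQ}·3.4 = 110.4 + 142.4, so R_Q^{PQ} = 74.34 kN and R_P = 42 − 74.34 = -32.34 kN.
Span QR, ΣM about R: R_Q^{QR}·8 = 429.6 + 142.4, so R_Q^{QR} = 71.5 kN and R_R = 187.5 − 71.5 = 116 kN.
R_Q = 74.34 + 71.5 = 145.8 kN.

R_Q = 145.8 kN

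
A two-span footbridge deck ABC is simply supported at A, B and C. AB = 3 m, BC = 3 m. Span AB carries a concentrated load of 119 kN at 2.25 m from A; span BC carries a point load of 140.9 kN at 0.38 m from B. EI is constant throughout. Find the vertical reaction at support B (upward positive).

R_B = 246.4 kN

Take M_B as the redundant. Released structure: two simple spans AB and BC with a hinge at B.
Discontinuity in slope at B on the released structure — sum the simple-span end rotations:
  span AB: point load 119 at a = 2.25: Pab(L + a)/(6LEI) = 58.57/EI
  span BC: point load 140.9 at a = 0.38: Pab(L + b)/(6LEI) = 43.8/EI
  relative rotation θ_0 = (58.57 + 43.8)/EI = 102.4/EI
A unit hogging moment at B produces rotation L₁/(3EI) + L₂/(3EI) = 2/EI.
Slope continuity at B: θ_0 = M_B·2/EI, so M_B = 102.4/2 = 51.18 kN·m (hogging).
Span AB, ΣM about A with M_B applied at B: R_B^{AB}·3 = 267.8 + 51.18, so R_B^{AB} = 106.3 kN and R_A = 119 − 106.3 = 12.69 kN.
Span BC, ΣM about C: R_B^{BC}·3 = 369.2 + 51.18, so R_B^{BC} = 140.1 kN and R_C = 140.9 − 140.1 = 0.7859 kN.
R_B = 106.3 + 140.1 = 246.4 kN.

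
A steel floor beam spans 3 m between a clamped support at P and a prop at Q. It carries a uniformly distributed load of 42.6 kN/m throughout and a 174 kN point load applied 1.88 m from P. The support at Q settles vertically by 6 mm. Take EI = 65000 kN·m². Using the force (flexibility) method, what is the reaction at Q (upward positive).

R_Q = 85.68 kN

Remove the prop at Q; the released (primary) structure is a cantilever built in at P.
Primary-structure tip deflection at Q by superposition:
  UDL 42.6: wL⁴/(8EI) = 431.3/EI
  point load 174 at a = 1.88: Pa²(3L − a)/(6EI) = 729.8/EI
  δ_0 = 1161/EI
Tip deflection under a unit load at Q: L³/(3EI) = 9/EI.
With EI = 65000 kN·m²: δ_0 = 0.017863 m and δ_{QQ} = 0.000138 m/kN.
Compatibility — the beam at Q must follow the support down by 0.006 m: δ_0 − R_Q·δ_{QQ} = 0.006, so R_Q = (0.017863 − 0.006)/0.000138 = 85.68 kN.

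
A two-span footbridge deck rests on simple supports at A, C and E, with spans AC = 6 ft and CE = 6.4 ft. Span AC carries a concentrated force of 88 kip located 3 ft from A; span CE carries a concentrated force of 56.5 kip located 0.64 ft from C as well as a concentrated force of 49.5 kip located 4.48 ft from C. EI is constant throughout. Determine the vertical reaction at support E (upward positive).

R_E = 26.83 kip

Release continuity at C by inserting a hinge; the redundant is the internal moment M_C. The primary structure is two simply-supported spans AC and CE.
Rotations at C on the released spans (each span's end-slope, ×1/EI):
  span AC: point load 88 at a = 3: Pab(L + a)/(6LEI) = 198/EI
  span CE: point load 56.5 at a = 0.64: Pab(L + b)/(6LEI) = 65.96/EI
  span CE: point load 49.5 at a = 4.48: Pab(L + b)/(6LEI) = 92.25/EI
  relative rotation θ_0 = (198 + 158.2)/EI = 356.2/EI
A unit hogging moment at C produces rotation L₁/(3EI) + L₂/(3EI) = 4.133/EI.
Slope continuity at C: θ_0 = M_C·4.133/EI, so M_C = 356.2/4.133 = 86.18 kip·ft (hogging).
Span CE, ΣM about E: R_C^{CE}·6.4 = 420.5 + 86.18, so R_C^{CE} = 79.17 kip and R_E = 106 − 79.17 = 26.83 kip.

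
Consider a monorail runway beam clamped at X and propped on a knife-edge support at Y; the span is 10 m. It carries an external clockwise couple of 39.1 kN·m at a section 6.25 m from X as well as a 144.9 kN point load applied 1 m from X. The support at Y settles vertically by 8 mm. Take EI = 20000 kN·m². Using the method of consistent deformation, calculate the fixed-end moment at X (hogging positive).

Remove the prop at Y; the released (primary) structure is a cantilever built in at X.
Primary-structure tip deflection at Y by superposition:
  clockwise couple 39.1 at a = 6.25: M₀a(2L − a)/(2EI) = 1680/EI
  point load 144.9 at a = 1: Pa²(3L − a)/(6EI) = 700.4/EI
  δ_0 = 2380/EI
Flexibility coefficient — unit upward force at Y: δ_{YY} = L³/(3EI) = 333.3/EI.
With EI = 20000 kN·m²: δ_0 = 0.11902 m and δ_{YY} = 0.016667 m/kN.
Compatibility — the beam at Y must follow the support down by 0.008 m: δ_0 − R_Y·δ_{YY} = 0.008, so R_Y = (0.11902 − 0.008)/0.016667 = 6.661 kN.
Moment equilibrium about X: M_X = Σ(load moments about X) − R_Y·L = 184 − 6.661×10 = 117.4 kN·m.

M_X = 117.4 kN·m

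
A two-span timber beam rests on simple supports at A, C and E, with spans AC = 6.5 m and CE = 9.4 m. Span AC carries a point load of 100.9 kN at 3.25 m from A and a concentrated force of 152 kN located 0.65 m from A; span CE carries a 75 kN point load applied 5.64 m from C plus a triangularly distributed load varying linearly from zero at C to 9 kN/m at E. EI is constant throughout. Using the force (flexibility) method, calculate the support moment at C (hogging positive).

M_C = 167.7 kN·m

Take M_C as the redundant. Released structure: two simple spans AC and CE with a hinge at C.
Discontinuity in slope at C on the released structure — sum the simple-span end rotations:
  span AC: point load 100.9 at a = 3.25: Pab(L + a)/(6LEI) = 266.4/EI
  span AC: point load 152 at a = 0.65: Pab(L + a)/(6LEI) = 106/EI
  span CE: point load 75 at a = 5.64: Pab(L + b)/(6LEI) = 371.1/EI
  span CE: triangular load, peak 9: 7w₀L³/(360EI) = 145.4/EI
  relative rotation θ_0 = (372.4 + 516.5)/EI = 888.9/EI
A unit hogging moment at C produces rotation L₁/(3EI) + L₂/(3EI) = 5.3/EI.
Compatibility: M_C·(L₁+L₂)/(3EI) = θ_0, giving M_C = 167.7 kN·m (hogging).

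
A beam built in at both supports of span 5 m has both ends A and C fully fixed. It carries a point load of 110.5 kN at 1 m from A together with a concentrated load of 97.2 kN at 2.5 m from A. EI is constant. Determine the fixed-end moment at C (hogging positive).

M_C = 78.43 kN·m

Release both end moments; the primary structure is a simply-supported span AC with redundants M_A and M_C.
Simple-span end rotations at A and C under the given loads:
  at A: point load 110.5 at a = 1: Pab(L + b)/(6LEI) = 132.6/EI
  at C: point load 110.5 at a = 1: Pab(L + a)/(6LEI) = 88.4/EI
  at A: point load 97.2 at a = 2.5: Pab(L + b)/(6LEI) = 151.9/EI
  at C: point load 97.2 at a = 2.5: Pab(L + a)/(6LEI) = 151.9/EI
  θ_A0 = 284.5/EI,  θ_C0 = 240.3/EI
Flexibility coefficients: a unit moment at one end gives L/(3EI) there and L/(6EI) at the far end, so f₁₁ = f₂₂ = 1.667/EI and f₁₂ = f₂₁ = 0.8333/EI.
Compatibility — zero rotation at each built-in end:
  1.667 M_A + 0.8333 M_C = 284.5
  0.8333 M_A + 1.667 M_C = 240.3
Solving the pair gives M_A = 131.5 kN·m and M_C = 78.43 kN·m (hogging).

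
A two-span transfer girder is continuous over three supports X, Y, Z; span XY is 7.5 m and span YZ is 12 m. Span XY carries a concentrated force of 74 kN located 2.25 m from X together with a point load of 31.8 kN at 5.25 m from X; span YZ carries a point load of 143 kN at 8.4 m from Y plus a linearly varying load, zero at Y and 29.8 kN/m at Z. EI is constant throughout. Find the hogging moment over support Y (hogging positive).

Release continuity at Y by inserting a hinge; the redundant is the internal moment M_Y. The primary structure is two simply-supported spans XY and YZ.
Rotations at Y on the released spans (each span's end-slope, ×1/EI):
  span XY: point load 74 at a = 2.25: Pab(L + a)/(6LEI) = 189.4/EI
  span XY: point load 31.8 at a = 5.25: Pab(L + a)/(6LEI) = 106.4/EI
  span YZ: point load 143 at a = 8.4: Pab(L + b)/(6LEI) = 936.9/EI
  span YZ: triangular load, peak 29.8: 7w₀L³/(360EI) = 1001/EI
  relative rotation θ_0 = (295.8 + 1938)/EI = 2234/EI
A unit hogging moment at Y produces rotation L₁/(3EI) + L₂/(3EI) = 6.5/EI.
Compatibility: M_Y·(L₁+L₂)/(3EI) = θ_0, giving M_Y = 343.7 kN·m (hogging).

M_Y = 343.7 kN·m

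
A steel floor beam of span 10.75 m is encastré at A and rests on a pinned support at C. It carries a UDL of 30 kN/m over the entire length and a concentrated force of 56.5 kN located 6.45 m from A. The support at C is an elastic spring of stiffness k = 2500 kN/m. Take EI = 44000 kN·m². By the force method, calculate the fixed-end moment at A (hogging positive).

Remove the prop at C; the released (primary) structure is a cantilever built in at A.
Deflection at C on the released cantilever, summing each load's contribution:
  UDL 30: wL⁴/(8EI) = 50080/EI
  point load 56.5 at a = 6.45: Pa²(3L − a)/(6EI) = 10107/EI
  δ_0 = 60187/EI
Tip deflection under a unit load at C: L³/(3EI) = 414.1/EI.
With EI = 44000 kN·m²: δ_0 = 1.3679 m and δ_{CC} = 0.009411 m/kN.
Compatibility — the spring shortens by R_C/k under the reaction it provides: δ_0 − R_C·δ_{CC} = R_C/k. With 1/k = 0.0004 m/kN, R_C = δ_0 / (δ_{CC} + 1/k) = 1.3679 / (0.009411 + 0.0004) = 139.4 kN.
Moment equilibrium about A: M_A = Σ(load moments about A) − R_C·L = 2098 − 139.4×10.75 = 599.1 kN·m.

M_A = 599.1 kN·m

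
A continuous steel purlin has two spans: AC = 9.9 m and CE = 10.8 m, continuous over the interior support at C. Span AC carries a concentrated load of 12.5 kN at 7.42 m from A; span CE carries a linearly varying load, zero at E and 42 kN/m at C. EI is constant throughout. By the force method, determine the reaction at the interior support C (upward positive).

R_C = 195.4 kN

Release continuity at C by inserting a hinge; the redundant is the internal moment M_C. The primary structure is two simply-supported spans AC and CE.
Rotations at C on the released spans (each span's end-slope, ×1/EI):
  span AC: point load 12.5 at a = 7.42: Pab(L + a)/(6LEI) = 67.07/EI
  span CE: triangular load, peak 42: w₀L³/(45EI) = 1176/EI
  relative rotation θ_0 = (67.07 + 1176)/EI = 1243/EI
A unit hogging moment at C produces rotation L₁/(3EI) + L₂/(3EI) = 6.9/EI.
Slope continuity at C: θ_0 = M_C·6.9/EI, so M_C = 1243/6.9 = 180.1 kN·m (hogging).
Span AC, ΣM about A with M_C applied at C: R_C^{AC}·9.9 = 92.75 + 180.1, so R_C^{AC} = 27.56 kN and R_A = 12.5 − 27.56 = -15.06 kN.
Span CE, ΣM about E: R_C^{CE}·10.8 = 1633 + 180.1, so R_C^{CE} = 167.9 kN and R_E = 226.8 − 167.9 = 58.92 kN.
R_C = 27.56 + 167.9 = 195.4 kN.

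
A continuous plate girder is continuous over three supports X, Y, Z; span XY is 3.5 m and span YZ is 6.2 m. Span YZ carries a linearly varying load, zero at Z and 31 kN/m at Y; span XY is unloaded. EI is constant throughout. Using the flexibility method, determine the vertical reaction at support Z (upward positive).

R_Z = 23.84 kN

Insert a hinge at Y; M_Y is the redundant, and each span becomes simply supported.
Rotations at Y on the released spans (each span's end-slope, ×1/EI):
  span YZ: triangular load, peak 31: w₀L³/(45EI) = 164.2/EI
  relative rotation θ_0 = (0 + 164.2)/EI = 164.2/EI
A unit hogging moment at Y produces rotation L₁/(3EI) + L₂/(3EI) = 3.233/EI.
Slope continuity at Y: θ_0 = M_Y·3.233/EI, so M_Y = 164.2/3.233 = 50.78 kN·m (hogging).
Span YZ, ΣM about Z: R_Y^{YZ}·6.2 = 397.2 + 50.78, so R_Y^{YZ} = 72.26 kN and R_Z = 96.1 − 72.26 = 23.84 kN.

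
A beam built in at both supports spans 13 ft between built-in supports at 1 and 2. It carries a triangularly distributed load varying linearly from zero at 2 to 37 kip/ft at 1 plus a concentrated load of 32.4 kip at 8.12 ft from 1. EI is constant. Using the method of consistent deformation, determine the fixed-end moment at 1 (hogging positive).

M_1 = 349.7 kip·ft

Take the two fixed-end moments M_1, M_2 as redundants; the released structure is the simple span 12.
On the primary (simply-supported) span, the end slopes from the loading are:
  at 1: triangular load, peak 37: w₀L³/(45EI) = 1806/EI
  at 2: triangular load, peak 37: 7w₀L³/(360EI) = 1581/EI
  at 1: point load 32.4 at a = 8.12: Pab(L + b)/(6LEI) = 294.3/EI
  at 2: point load 32.4 at a = 8.12: Pab(L + a)/(6LEI) = 347.6/EI
  θ_10 = 2101/EI,  θ_20 = 1928/EI
Flexibility coefficients: a unit moment at one end gives L/(3EI) there and L/(6EI) at the far end, so f₁₁ = f₂₂ = 4.333/EI and f₁₂ = f₂₁ = 2.167/EI.
Compatibility — zero rotation at each built-in end:
  4.333 M_1 + 2.167 M_2 = 2101
  2.167 M_1 + 4.333 M_2 = 1928
Solving the pair gives M_1 = 349.7 kip·ft and M_2 = 270.1 kip·ft (hogging).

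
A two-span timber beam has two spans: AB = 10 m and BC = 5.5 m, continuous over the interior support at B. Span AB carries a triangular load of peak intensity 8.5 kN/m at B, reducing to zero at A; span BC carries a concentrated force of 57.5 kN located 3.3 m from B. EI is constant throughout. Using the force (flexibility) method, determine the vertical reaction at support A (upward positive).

Insert a hinge at B; M_B is the redundant, and each span becomes simply supported.
Rotations at B on the released spans (each span's end-slope, ×1/EI):
  span AB: triangular load, peak 8.5: w₀L³/(45EI) = 188.9/EI
  span BC: point load 57.5 at a = 3.3: Pab(L + b)/(6LEI) = 97.41/EI
  relative rotation θ_0 = (188.9 + 97.41)/EI = 286.3/EI
A unit hogging moment at B produces rotation L₁/(3EI) + L₂/(3EI) = 5.167/EI.
Slope continuity at B: θ_0 = M_B·5.167/EI, so M_B = 286.3/5.167 = 55.41 kN·m (hogging).
Span AB, ΣM about A with M_B applied at B: R_B^{AB}·10 = 283.3 + 55.41, so R_B^{AB} = 33.87 kN and R_A = 42.5 − 33.87 = 8.625 kN.

R_A = 8.625 kN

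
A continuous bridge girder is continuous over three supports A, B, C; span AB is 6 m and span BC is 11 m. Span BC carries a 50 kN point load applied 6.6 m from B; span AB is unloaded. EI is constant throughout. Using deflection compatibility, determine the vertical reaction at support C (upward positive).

Take M_B as the redundant. Released structure: two simple spans AB and BC with a hinge at B.
Rotations at B on the released spans (each span's end-slope, ×1/EI):
  span BC: point load 50 at a = 6.6: Pab(L + b)/(6LEI) = 338.8/EI
  relative rotation θ_0 = (0 + 338.8)/EI = 338.8/EI
A unit hogging moment at B produces rotation L₁/(3EI) + L₂/(3EI) = 5.667/EI.
Compatibility: M_B·(L₁+L₂)/(3EI) = θ_0, giving M_B = 59.79 kN·m (hogging).
Span BC, ΣM about C: R_B^{BC}·11 = 220 + 59.79, so R_B^{BC} = 25.44 kN and R_C = 50 − 25.44 = 24.56 kN.

R_C = 24.56 kN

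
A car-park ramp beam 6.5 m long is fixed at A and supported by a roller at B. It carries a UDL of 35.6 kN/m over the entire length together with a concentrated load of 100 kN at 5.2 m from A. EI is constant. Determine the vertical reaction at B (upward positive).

R_B = 157.2 kN

Release the roller at B. Primary structure: cantilever fixed at A.
Free-end deflection of the primary structure under the applied loading (downward +):
  UDL 35.6: wL⁴/(8EI) = 7944/EI
  point load 100 at a = 5.2: Pa²(3L − a)/(6EI) = 6445/EI
  δ_0 = 14388/EI
Tip deflection under a unit load at B: L³/(3EI) = 91.54/EI.
Compatibility at B: δ_0 − R_B·δ_{BB} = 0, so R_B = 14388/91.54 = 157.2 kN.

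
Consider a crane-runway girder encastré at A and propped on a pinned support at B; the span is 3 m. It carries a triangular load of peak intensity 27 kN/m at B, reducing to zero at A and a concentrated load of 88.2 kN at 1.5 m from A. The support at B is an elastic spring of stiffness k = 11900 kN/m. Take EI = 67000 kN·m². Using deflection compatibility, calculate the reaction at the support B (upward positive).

R_B = 30.66 kN

Remove the prop at B; the released (primary) structure is a cantilever built in at A.
Deflection at B on the released cantilever, summing each load's contribution:
  triangular load, peak 27 at the free end: 11w₀L⁴/(120EI) = 200.5/EI
  point load 88.2 at a = 1.5: Pa²(3L − a)/(6EI) = 248.1/EI
  δ_0 = 448.5/EI
Tip deflection under a unit load at B: L³/(3EI) = 9/EI.
With EI = 67000 kN·m²: δ_0 = 0.006695 m and δ_{BB} = 0.000134 m/kN.
Compatibility — the spring shortens by R_B/k under the reaction it provides: δ_0 − R_B·δ_{BB} = R_B/k. With 1/k = 0.000084 m/kN, R_B = δ_0 / (δ_{BB} + 1/k) = 0.006695 / (0.000134 + 0.000084) = 30.66 kN.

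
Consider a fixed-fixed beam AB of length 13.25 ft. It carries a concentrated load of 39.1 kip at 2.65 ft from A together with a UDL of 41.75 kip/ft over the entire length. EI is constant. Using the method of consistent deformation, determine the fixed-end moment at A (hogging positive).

Release both end moments; the primary structure is a simply-supported span AB with redundants M_A and M_B.
On the primary (simply-supported) span, the end slopes from the loading are:
  at A: point load 39.1 at a = 2.65: Pab(L + b)/(6LEI) = 329.5/EI
  at B: point load 39.1 at a = 2.65: Pab(L + a)/(6LEI) = 219.7/EI
  at A: UDL 41.75: wL³/(24EI) = 4047/EI
  at B: UDL 41.75: wL³/(24EI) = 4047/EI
  θ_A0 = 4376/EI,  θ_B0 = 4266/EI
Flexibility coefficients: a unit moment at one end gives L/(3EI) there and L/(6EI) at the far end, so f₁₁ = f₂₂ = 4.417/EI and f₁₂ = f₂₁ = 2.208/EI.
Compatibility — zero rotation at each built-in end:
  4.417 M_A + 2.208 M_B = 4376
  2.208 M_A + 4.417 M_B = 4266
Solving the pair gives M_A = 677.1 kip·ft and M_B = 627.4 kip·ft (hogging).

M_A = 677.1 kip·ft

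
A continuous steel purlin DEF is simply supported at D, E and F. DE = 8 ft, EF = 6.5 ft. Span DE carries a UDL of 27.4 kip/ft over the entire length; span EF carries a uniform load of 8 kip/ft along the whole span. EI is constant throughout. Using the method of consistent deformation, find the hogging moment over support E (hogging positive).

M_E = 139.9 kip·ft

Insert a hinge at E; M_E is the redundant, and each span becomes simply supported.
End slopes at the hinge E, treating each span as simply supported:
  span DE: UDL 27.4: wL³/(24EI) = 584.5/EI
  span EF: UDL 8: wL³/(24EI) = 91.54/EI
  relative rotation θ_0 = (584.5 + 91.54)/EI = 676.1/EI
A unit hogging moment at E produces rotation L₁/(3EI) + L₂/(3EI) = 4.833/EI.
Slope continuity at E: θ_0 = M_E·4.833/EI, so M_E = 676.1/4.833 = 139.9 kip·ft (hogging).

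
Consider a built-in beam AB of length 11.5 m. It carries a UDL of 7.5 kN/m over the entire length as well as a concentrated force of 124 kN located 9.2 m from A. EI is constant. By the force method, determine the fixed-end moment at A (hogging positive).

Take the two fixed-end moments M_A, M_B as redundants; the released structure is the simple span AB.
End rotations of the released simple span under the applied load (×1/EI):
  at A: UDL 7.5: wL³/(24EI) = 475.3/EI
  at B: UDL 7.5: wL³/(24EI) = 475.3/EI
  at A: point load 124 at a = 9.2: Pab(L + b)/(6LEI) = 524.8/EI
  at B: point load 124 at a = 9.2: Pab(L + a)/(6LEI) = 787.2/EI
  θ_A0 = 1000/EI,  θ_B0 = 1262/EI
Flexibility coefficients: a unit moment at one end gives L/(3EI) there and L/(6EI) at the far end, so f₁₁ = f₂₂ = 3.833/EI and f₁₂ = f₂₁ = 1.917/EI.
Compatibility — zero rotation at each built-in end:
  3.833 M_A + 1.917 M_B = 1000
  1.917 M_A + 3.833 M_B = 1262
Solving the pair gives M_A = 128.3 kN·m and M_B = 265.2 kN·m (hogging).

M_A = 128.3 kN·m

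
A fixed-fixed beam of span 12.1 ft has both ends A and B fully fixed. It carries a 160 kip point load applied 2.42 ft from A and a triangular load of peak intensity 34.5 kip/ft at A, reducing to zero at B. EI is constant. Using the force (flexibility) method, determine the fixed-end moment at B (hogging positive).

M_B = 230.3 kip·ft

Release both end moments; the primary structure is a simply-supported span AB with redundants M_A and M_B.
End rotations of the released simple span under the applied load (×1/EI):
  at A: point load 160 at a = 2.42: Pab(L + b)/(6LEI) = 1124/EI
  at B: point load 160 at a = 2.42: Pab(L + a)/(6LEI) = 749.6/EI
  at A: triangular load, peak 34.5: w₀L³/(45EI) = 1358/EI
  at B: triangular load, peak 34.5: 7w₀L³/(360EI) = 1188/EI
  θ_A0 = 2483/EI,  θ_B0 = 1938/EI
Flexibility coefficients: a unit moment at one end gives L/(3EI) there and L/(6EI) at the far end, so f₁₁ = f₂₂ = 4.033/EI and f₁₂ = f₂₁ = 2.017/EI.
Compatibility — zero rotation at each built-in end:
  4.033 M_A + 2.017 M_B = 2483
  2.017 M_A + 4.033 M_B = 1938
Solving the pair gives M_A = 500.4 kip·ft and M_B = 230.3 kip·ft (hogging).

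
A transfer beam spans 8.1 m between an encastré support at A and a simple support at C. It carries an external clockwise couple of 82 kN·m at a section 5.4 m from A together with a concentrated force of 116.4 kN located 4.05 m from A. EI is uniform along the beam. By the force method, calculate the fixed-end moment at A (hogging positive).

Choose R_C as the redundant. The primary structure is the cantilever fixed at A.
Free-end deflection of the primary structure under the applied loading (downward +):
  clockwise couple 82 at a = 5.4: M₀a(2L − a)/(2EI) = 2391/EI
  point load 116.4 at a = 4.05: Pa²(3L − a)/(6EI) = 6444/EI
  δ_0 = 8835/EI
Flexibility coefficient — unit upward force at C: δ_{CC} = L³/(3EI) = 177.1/EI.
The prop prevents deflection at C: R_C = δ_0/δ_{CC} = 8835/177.1 = 49.87 kN.
Moment equilibrium about A: M_A = Σ(load moments about A) − R_C·L = 553.4 − 49.87×8.1 = 149.4 kN·m.

M_A = 149.4 kN·m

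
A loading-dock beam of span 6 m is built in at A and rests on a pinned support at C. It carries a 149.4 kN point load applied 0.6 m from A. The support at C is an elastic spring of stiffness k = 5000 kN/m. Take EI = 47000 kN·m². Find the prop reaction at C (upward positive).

Choose R_C as the redundant. The primary structure is the cantilever fixed at A.
Deflection at C on the released cantilever, summing each load's contribution:
  point load 149.4 at a = 0.6: Pa²(3L − a)/(6EI) = 156/EI
Tip deflection under a unit load at C: L³/(3EI) = 72/EI.
With EI = 47000 kN·m²: δ_0 = 0.003319 m and δ_{CC} = 0.001532 m/kN.
Compatibility — the spring shortens by R_C/k under the reaction it provides: δ_0 − R_C·δ_{CC} = R_C/k. With 1/k = 0.0002 m/kN, R_C = δ_0 / (δ_{CC} + 1/k) = 0.003319 / (0.001532 + 0.0002) = 1.916 kN.

R_C = 1.916 kN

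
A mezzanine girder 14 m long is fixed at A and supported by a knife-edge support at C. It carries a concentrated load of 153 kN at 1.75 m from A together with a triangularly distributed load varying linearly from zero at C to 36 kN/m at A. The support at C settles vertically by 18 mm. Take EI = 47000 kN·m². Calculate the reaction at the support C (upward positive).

Remove the prop at C; the released (primary) structure is a cantilever built in at A.
Primary-structure tip deflection at C by superposition:
  point load 153 at a = 1.75: Pa²(3L − a)/(6EI) = 3143/EI
  triangular load, peak 36 at the fixed end: w₀L⁴/(30EI) = 46099/EI
  δ_0 = 49242/EI
Tip deflection under a unit load at C: L³/(3EI) = 914.7/EI.
With EI = 47000 kN·m²: δ_0 = 1.0477 m and δ_{CC} = 0.019461 m/kN.
Compatibility — the beam at C must follow the support down by 0.018 m: δ_0 − R_C·δ_{CC} = 0.018, so R_C = (1.0477 − 0.018)/0.019461 = 52.91 kN.

R_C = 52.91 kN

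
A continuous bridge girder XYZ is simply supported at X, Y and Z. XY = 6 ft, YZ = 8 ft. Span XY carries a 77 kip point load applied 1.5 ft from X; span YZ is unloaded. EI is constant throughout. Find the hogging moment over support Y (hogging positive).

Take M_Y as the redundant. Released structure: two simple spans XY and YZ with a hinge at Y.
End slopes at the hinge Y, treating each span as simply supported:
  span XY: point load 77 at a = 1.5: Pab(L + a)/(6LEI) = 108.3/EI
  relative rotation θ_0 = (108.3 + 0)/EI = 108.3/EI
A unit hogging moment at Y produces rotation L₁/(3EI) + L₂/(3EI) = 4.667/EI.
Slope continuity at Y: θ_0 = M_Y·4.667/EI, so M_Y = 108.3/4.667 = 23.2 kip·ft (hogging).

M_Y = 23.2 kip·ft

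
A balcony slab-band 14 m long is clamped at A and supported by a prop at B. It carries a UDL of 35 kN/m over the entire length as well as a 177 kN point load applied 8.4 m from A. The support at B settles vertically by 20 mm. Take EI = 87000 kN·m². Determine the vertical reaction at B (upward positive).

Release the roller at B. Primary structure: cantilever fixed at A.
Free-end deflection of the primary structure under the applied loading (downward +):
  UDL 35: wL⁴/(8EI) = 168070/EI
  point load 177 at a = 8.4: Pa²(3L − a)/(6EI) = 69939/EI
  δ_0 = 238009/EI
Flexibility coefficient — unit upward force at B: δ_{BB} = L³/(3EI) = 914.7/EI.
With EI = 87000 kN·m²: δ_0 = 2.7357 m and δ_{BB} = 0.010513 m/kN.
Compatibility — the beam at B must follow the support down by 0.02 m: δ_0 − R_B·δ_{BB} = 0.02, so R_B = (2.7357 − 0.02)/0.010513 = 258.3 kN.

R_B = 258.3 kN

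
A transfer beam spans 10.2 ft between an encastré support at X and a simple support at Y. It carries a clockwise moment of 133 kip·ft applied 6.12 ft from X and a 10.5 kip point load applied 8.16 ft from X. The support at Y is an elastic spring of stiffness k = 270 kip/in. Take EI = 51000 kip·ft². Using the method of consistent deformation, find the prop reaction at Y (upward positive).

R_Y = 22.81 kip

Take the reaction at Y as the redundant and release it; the primary structure is a cantilever fixed at X.
Primary-structure tip deflection at Y by superposition:
  clockwise couple 133 at a = 6.12: M₀a(2L − a)/(2EI) = 5812/EI
  point load 10.5 at a = 8.16: Pa²(3L − a)/(6EI) = 2615/EI
  δ_0 = 8426/EI
Flexibility coefficient — unit upward force at Y: δ_{YY} = L³/(3EI) = 353.7/EI.
With EI = 51000 kip·ft²: δ_0 = 0.16523 ft and δ_{YY} = 0.006936 ft/kip.
Compatibility — the spring shortens by R_Y/k under the reaction it provides: δ_0 − R_Y·δ_{YY} = R_Y/k. With 1/k = 1/(270×12) ft/kip = 0.000309 ft/kip, R_Y = δ_0 / (δ_{YY} + 1/k) = 0.16523 / (0.006936 + 0.000309) = 22.81 kip.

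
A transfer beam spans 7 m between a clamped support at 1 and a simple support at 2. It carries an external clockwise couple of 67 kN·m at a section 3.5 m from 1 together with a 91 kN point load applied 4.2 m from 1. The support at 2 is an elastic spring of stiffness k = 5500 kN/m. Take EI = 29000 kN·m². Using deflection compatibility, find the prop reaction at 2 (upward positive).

Release the roller at 2. Primary structure: cantilever fixed at 1.
Downward deflection at the released point 2 due to the loads:
  clockwise couple 67 at a = 3.5: M₀a(2L − a)/(2EI) = 1231/EI
  point load 91 at a = 4.2: Pa²(3L − a)/(6EI) = 4495/EI
  δ_0 = 5726/EI
Tip deflection under a unit load at 2: L³/(3EI) = 114.3/EI.
With EI = 29000 kN·m²: δ_0 = 0.19744 m and δ_{22} = 0.003943 m/kN.
Compatibility — the spring shortens by R_2/k under the reaction it provides: δ_0 − R_2·δ_{22} = R_2/k. With 1/k = 0.000182 m/kN, R_2 = δ_0 / (δ_{22} + 1/k) = 0.19744 / (0.003943 + 0.000182) = 47.87 kN.

R_2 = 47.87 kN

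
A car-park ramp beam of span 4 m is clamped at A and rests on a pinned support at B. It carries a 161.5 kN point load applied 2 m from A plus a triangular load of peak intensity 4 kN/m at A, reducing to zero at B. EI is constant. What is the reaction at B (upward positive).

R_B = 52.07 kN

Take the reaction at B as the redundant and release it; the primary structure is a cantilever fixed at A.
Primary-structure tip deflection at B by superposition:
  point load 161.5 at a = 2: Pa²(3L − a)/(6EI) = 1077/EI
  triangular load, peak 4 at the fixed end: w₀L⁴/(30EI) = 34.13/EI
  δ_0 = 1111/EI
Tip deflection under a unit load at B: L³/(3EI) = 21.33/EI.
The prop prevents deflection at B: R_B = δ_0/δ_{BB} = 1111/21.33 = 52.07 kN.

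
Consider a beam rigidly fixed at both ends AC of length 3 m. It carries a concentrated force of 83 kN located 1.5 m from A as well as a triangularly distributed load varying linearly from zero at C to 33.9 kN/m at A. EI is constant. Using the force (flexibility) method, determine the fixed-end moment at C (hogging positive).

M_C = 41.3 kN·m

Take the two fixed-end moments M_A, M_C as redundants; the released structure is the simple span AC.
On the primary (simply-supported) span, the end slopes from the loading are:
  at A: point load 83 at a = 1.5: Pab(L + b)/(6LEI) = 46.69/EI
  at C: point load 83 at a = 1.5: Pab(L + a)/(6LEI) = 46.69/EI
  at A: triangular load, peak 33.9: w₀L³/(45EI) = 20.34/EI
  at C: triangular load, peak 33.9: 7w₀L³/(360EI) = 17.8/EI
  θ_A0 = 67.03/EI,  θ_C0 = 64.48/EI
Flexibility coefficients: a unit moment at one end gives L/(3EI) there and L/(6EI) at the far end, so f₁₁ = f₂₂ = 1/EI and f₁₂ = f₂₁ = 0.5/EI.
Compatibility — zero rotation at each built-in end:
  1 M_A + 0.5 M_C = 67.03
  0.5 M_A + 1 M_C = 64.48
Solving the pair gives M_A = 46.38 kN·m and M_C = 41.3 kN·m (hogging).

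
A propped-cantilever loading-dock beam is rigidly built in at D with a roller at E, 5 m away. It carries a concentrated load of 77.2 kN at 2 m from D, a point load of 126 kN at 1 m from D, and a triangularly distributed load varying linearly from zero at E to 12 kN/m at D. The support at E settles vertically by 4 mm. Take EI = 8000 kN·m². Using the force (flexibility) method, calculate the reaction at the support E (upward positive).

Choose R_E as the redundant. The primary structure is the cantilever fixed at D.
Deflection at E on the released cantilever, summing each load's contribution:
  point load 77.2 at a = 2: Pa²(3L − a)/(6EI) = 669.1/EI
  point load 126 at a = 1: Pa²(3L − a)/(6EI) = 294/EI
  triangular load, peak 12 at the fixed end: w₀L⁴/(30EI) = 250/EI
  δ_0 = 1213/EI
Flexibility coefficient — unit upward force at E: δ_{EE} = L³/(3EI) = 41.67/EI.
With EI = 8000 kN·m²: δ_0 = 0.15163 m and δ_{EE} = 0.005208 m/kN.
Compatibility — the beam at E must follow the support down by 0.004 m: δ_0 − R_E·δ_{EE} = 0.004, so R_E = (0.15163 − 0.004)/0.005208 = 28.35 kN.

R_E = 28.35 kN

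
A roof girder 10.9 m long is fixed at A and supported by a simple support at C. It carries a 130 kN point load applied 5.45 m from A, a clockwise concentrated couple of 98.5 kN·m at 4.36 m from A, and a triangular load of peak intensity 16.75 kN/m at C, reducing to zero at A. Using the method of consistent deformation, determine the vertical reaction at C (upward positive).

R_C = 99.51 kN

Take the reaction at C as the redundant and release it; the primary structure is a cantilever fixed at A.
Free-end deflection of the primary structure under the applied loading (downward +):
  point load 130 at a = 5.45: Pa²(3L − a)/(6EI) = 17537/EI
  clockwise couple 98.5 at a = 4.36: M₀a(2L − a)/(2EI) = 3745/EI
  triangular load, peak 16.75 at the free end: 11w₀L⁴/(120EI) = 21674/EI
  δ_0 = 42955/EI
Tip deflection under a unit load at C: L³/(3EI) = 431.7/EI.
The prop prevents deflection at C: R_C = δ_0/δ_{CC} = 42955/431.7 = 99.51 kN.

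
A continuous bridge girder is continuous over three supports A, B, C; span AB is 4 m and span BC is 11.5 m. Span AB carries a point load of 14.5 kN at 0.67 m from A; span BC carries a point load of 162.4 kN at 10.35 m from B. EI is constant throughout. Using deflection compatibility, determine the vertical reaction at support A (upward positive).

Release continuity at B by inserting a hinge; the redundant is the internal moment M_B. The primary structure is two simply-supported spans AB and BC.
Discontinuity in slope at B on the released structure — sum the simple-span end rotations:
  span AB: point load 14.5 at a = 0.67: Pab(L + a)/(6LEI) = 6.295/EI
  span BC: point load 162.4 at a = 10.35: Pab(L + b)/(6LEI) = 354.4/EI
  relative rotation θ_0 = (6.295 + 354.4)/EI = 360.7/EI
A unit hogging moment at B produces rotation L₁/(3EI) + L₂/(3EI) = 5.167/EI.
Slope continuity at B: θ_0 = M_B·5.167/EI, so M_B = 360.7/5.167 = 69.81 kN·m (hogging).
Span AB, ΣM about A with M_B applied at B: R_B^{AB}·4 = 9.715 + 69.81, so R_B^{AB} = 19.88 kN and R_A = 14.5 − 19.88 = -5.381 kN.

R_A = -5.381 kN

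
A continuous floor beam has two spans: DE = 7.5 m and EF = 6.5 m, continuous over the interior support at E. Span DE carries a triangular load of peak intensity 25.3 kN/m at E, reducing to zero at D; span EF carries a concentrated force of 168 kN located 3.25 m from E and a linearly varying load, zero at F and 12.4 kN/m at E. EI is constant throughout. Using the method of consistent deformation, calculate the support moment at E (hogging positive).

M_E = 162.1 kN·m

Take M_E as the redundant. Released structure: two simple spans DE and EF with a hinge at E.
Discontinuity in slope at E on the released structure — sum the simple-span end rotations:
  span DE: triangular load, peak 25.3: w₀L³/(45EI) = 237.2/EI
  span EF: point load 168 at a = 3.25: Pab(L + b)/(6LEI) = 443.6/EI
  span EF: triangular load, peak 12.4: w₀L³/(45EI) = 75.67/EI
  relative rotation θ_0 = (237.2 + 519.3)/EI = 756.5/EI
A unit hogging moment at E produces rotation L₁/(3EI) + L₂/(3EI) = 4.667/EI.
Compatibility: M_E·(L₁+L₂)/(3EI) = θ_0, giving M_E = 162.1 kN·m (hogging).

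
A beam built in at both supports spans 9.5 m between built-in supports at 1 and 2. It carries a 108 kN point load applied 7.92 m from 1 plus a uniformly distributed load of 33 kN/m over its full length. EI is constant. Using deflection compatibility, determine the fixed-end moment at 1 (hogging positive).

M_1 = 271.8 kN·m

Take the two fixed-end moments M_1, M_2 as redundants; the released structure is the simple span 12.
End rotations of the released simple span under the applied load (×1/EI):
  at 1: point load 108 at a = 7.92: Pab(L + b)/(6LEI) = 262.7/EI
  at 2: point load 108 at a = 7.92: Pab(L + a)/(6LEI) = 413/EI
  at 1: UDL 33: wL³/(24EI) = 1179/EI
  at 2: UDL 33: wL³/(24EI) = 1179/EI
  θ_10 = 1442/EI,  θ_20 = 1592/EI
Flexibility coefficients: a unit moment at one end gives L/(3EI) there and L/(6EI) at the far end, so f₁₁ = f₂₂ = 3.167/EI and f₁₂ = f₂₁ = 1.583/EI.
Compatibility — zero rotation at each built-in end:
  3.167 M_1 + 1.583 M_2 = 1442
  1.583 M_1 + 3.167 M_2 = 1592
Solving the pair gives M_1 = 271.8 kN·m and M_2 = 366.8 kN·m (hogging).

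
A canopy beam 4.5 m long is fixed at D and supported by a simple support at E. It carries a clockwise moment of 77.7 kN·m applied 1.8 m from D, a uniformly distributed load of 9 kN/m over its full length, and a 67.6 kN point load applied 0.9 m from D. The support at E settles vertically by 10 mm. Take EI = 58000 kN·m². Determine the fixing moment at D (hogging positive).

M_D = 155.6 kN·m

Choose R_E as the redundant. The primary structure is the cantilever fixed at D.
Downward deflection at the released point E due to the loads:
  clockwise couple 77.7 at a = 1.8: M₀a(2L − a)/(2EI) = 503.5/EI
  UDL 9: wL⁴/(8EI) = 461.3/EI
  point load 67.6 at a = 0.9: Pa²(3L − a)/(6EI) = 115/EI
  δ_0 = 1080/EI
Tip deflection under a unit load at E: L³/(3EI) = 30.38/EI.
With EI = 58000 kN·m²: δ_0 = 0.018617 m and δ_{EE} = 0.000524 m/kN.
Compatibility — the beam at E must follow the support down by 0.01 m: δ_0 − R_E·δ_{EE} = 0.01, so R_E = (0.018617 − 0.01)/0.000524 = 16.45 kN.
Moment equilibrium about D: M_D = Σ(load moments about D) − R_E·L = 229.7 − 16.45×4.5 = 155.6 kN·m.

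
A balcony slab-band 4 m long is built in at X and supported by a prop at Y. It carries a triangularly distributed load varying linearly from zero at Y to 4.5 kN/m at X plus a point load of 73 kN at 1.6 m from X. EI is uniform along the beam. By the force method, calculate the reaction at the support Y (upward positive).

Remove the prop at Y; the released (primary) structure is a cantilever built in at X.
Deflection at Y on the released cantilever, summing each load's contribution:
  triangular load, peak 4.5 at the fixed end: w₀L⁴/(30EI) = 38.4/EI
  point load 73 at a = 1.6: Pa²(3L − a)/(6EI) = 323.9/EI
  δ_0 = 362.3/EI
Tip deflection under a unit load at Y: L³/(3EI) = 21.33/EI.
Compatibility at Y: δ_0 − R_Y·δ_{YY} = 0, so R_Y = 362.3/21.33 = 16.98 kN.

R_Y = 16.98 kN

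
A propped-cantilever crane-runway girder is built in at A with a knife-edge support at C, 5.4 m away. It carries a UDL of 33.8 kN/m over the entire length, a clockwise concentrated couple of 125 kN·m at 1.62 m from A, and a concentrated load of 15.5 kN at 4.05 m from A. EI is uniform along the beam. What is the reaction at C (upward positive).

Take the reaction at C as the redundant and release it; the primary structure is a cantilever fixed at A.
Deflection at C on the released cantilever, summing each load's contribution:
  UDL 33.8: wL⁴/(8EI) = 3593/EI
  clockwise couple 125 at a = 1.62: M₀a(2L − a)/(2EI) = 929.5/EI
  point load 15.5 at a = 4.05: Pa²(3L − a)/(6EI) = 514.8/EI
  δ_0 = 5037/EI
Flexibility coefficient — unit upward force at C: δ_{CC} = L³/(3EI) = 52.49/EI.
Compatibility at C: δ_0 − R_C·δ_{CC} = 0, so R_C = 5037/52.49 = 95.96 kN.

R_C = 95.96 kN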